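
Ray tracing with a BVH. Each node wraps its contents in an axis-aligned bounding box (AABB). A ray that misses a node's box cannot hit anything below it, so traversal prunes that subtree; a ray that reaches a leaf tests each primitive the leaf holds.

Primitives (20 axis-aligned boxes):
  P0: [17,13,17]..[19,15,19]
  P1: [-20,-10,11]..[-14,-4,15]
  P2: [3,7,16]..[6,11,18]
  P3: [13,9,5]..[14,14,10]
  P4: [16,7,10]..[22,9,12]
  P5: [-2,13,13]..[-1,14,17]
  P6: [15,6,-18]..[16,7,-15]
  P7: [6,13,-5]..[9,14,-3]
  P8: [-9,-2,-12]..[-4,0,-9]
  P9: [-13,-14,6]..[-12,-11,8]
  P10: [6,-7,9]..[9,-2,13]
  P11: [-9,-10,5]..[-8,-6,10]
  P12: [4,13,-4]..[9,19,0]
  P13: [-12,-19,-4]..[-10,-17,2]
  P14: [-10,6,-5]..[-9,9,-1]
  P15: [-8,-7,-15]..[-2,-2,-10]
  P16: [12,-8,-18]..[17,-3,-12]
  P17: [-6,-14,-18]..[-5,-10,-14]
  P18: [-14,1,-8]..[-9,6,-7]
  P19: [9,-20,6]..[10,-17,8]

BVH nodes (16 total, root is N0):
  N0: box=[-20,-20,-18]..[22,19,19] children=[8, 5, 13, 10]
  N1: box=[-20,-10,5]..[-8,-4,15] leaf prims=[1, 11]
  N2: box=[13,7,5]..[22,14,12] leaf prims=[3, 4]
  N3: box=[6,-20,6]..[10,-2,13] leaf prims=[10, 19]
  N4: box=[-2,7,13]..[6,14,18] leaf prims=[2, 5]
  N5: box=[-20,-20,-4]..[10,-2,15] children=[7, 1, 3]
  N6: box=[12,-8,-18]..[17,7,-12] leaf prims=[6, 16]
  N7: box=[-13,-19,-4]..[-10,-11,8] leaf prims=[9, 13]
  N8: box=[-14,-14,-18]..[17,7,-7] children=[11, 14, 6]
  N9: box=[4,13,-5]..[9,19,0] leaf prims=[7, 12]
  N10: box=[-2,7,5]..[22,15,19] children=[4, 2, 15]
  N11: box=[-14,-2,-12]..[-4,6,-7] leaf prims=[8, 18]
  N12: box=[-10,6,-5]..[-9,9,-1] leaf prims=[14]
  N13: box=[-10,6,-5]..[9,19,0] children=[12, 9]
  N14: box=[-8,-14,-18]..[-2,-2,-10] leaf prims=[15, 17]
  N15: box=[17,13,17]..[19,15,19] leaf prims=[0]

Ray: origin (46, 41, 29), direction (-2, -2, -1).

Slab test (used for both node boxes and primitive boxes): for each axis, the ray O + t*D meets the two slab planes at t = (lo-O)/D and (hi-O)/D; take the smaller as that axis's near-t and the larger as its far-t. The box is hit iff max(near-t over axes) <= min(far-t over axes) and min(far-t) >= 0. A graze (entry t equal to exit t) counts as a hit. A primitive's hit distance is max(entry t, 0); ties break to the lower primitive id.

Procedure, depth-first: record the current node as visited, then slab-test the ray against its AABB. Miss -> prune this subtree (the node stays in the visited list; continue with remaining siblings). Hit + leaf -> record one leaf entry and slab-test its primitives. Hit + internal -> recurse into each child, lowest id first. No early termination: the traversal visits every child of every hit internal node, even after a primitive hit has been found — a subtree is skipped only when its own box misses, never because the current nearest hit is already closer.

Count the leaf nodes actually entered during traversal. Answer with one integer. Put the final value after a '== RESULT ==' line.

Trace the traversal:
N0 x:[12,33] y:[11,61/2] z:[10,47] -> hit [12,61/2], descend [5, 8, 10, 13]
  N5 x:[18,33] y:[43/2,61/2] z:[14,33] -> hit [43/2,61/2], descend [1, 3, 7]
    N1 x:[27,33] y:[45/2,51/2] z:[14,24] -> miss, prune
    N3 x:[18,20] y:[43/2,61/2] z:[16,23] -> miss, prune
    N7 x:[28,59/2] y:[26,30] z:[21,33] -> hit [28,59/2] leaf, test {P9(miss), P13@t=29}
  N8 x:[29/2,30] y:[17,55/2] z:[36,47] -> miss, prune
  N10 x:[12,24] y:[13,17] z:[10,24] -> hit [13,17], descend [2, 4, 15]
    N2 x:[12,33/2] y:[27/2,17] z:[17,24] -> miss, prune
    N4 x:[20,24] y:[27/2,17] z:[11,16] -> miss, prune
    N15 x:[27/2,29/2] y:[13,14] z:[10,12] -> miss, prune
  N13 x:[37/2,28] y:[11,35/2] z:[29,34] -> miss, prune

11 AABB tests over nodes [0, 5, 1, 3, 7, 8, 10, 2, 4, 15, 13]; 1 leaf entered; closest P13.

== RESULT ==
1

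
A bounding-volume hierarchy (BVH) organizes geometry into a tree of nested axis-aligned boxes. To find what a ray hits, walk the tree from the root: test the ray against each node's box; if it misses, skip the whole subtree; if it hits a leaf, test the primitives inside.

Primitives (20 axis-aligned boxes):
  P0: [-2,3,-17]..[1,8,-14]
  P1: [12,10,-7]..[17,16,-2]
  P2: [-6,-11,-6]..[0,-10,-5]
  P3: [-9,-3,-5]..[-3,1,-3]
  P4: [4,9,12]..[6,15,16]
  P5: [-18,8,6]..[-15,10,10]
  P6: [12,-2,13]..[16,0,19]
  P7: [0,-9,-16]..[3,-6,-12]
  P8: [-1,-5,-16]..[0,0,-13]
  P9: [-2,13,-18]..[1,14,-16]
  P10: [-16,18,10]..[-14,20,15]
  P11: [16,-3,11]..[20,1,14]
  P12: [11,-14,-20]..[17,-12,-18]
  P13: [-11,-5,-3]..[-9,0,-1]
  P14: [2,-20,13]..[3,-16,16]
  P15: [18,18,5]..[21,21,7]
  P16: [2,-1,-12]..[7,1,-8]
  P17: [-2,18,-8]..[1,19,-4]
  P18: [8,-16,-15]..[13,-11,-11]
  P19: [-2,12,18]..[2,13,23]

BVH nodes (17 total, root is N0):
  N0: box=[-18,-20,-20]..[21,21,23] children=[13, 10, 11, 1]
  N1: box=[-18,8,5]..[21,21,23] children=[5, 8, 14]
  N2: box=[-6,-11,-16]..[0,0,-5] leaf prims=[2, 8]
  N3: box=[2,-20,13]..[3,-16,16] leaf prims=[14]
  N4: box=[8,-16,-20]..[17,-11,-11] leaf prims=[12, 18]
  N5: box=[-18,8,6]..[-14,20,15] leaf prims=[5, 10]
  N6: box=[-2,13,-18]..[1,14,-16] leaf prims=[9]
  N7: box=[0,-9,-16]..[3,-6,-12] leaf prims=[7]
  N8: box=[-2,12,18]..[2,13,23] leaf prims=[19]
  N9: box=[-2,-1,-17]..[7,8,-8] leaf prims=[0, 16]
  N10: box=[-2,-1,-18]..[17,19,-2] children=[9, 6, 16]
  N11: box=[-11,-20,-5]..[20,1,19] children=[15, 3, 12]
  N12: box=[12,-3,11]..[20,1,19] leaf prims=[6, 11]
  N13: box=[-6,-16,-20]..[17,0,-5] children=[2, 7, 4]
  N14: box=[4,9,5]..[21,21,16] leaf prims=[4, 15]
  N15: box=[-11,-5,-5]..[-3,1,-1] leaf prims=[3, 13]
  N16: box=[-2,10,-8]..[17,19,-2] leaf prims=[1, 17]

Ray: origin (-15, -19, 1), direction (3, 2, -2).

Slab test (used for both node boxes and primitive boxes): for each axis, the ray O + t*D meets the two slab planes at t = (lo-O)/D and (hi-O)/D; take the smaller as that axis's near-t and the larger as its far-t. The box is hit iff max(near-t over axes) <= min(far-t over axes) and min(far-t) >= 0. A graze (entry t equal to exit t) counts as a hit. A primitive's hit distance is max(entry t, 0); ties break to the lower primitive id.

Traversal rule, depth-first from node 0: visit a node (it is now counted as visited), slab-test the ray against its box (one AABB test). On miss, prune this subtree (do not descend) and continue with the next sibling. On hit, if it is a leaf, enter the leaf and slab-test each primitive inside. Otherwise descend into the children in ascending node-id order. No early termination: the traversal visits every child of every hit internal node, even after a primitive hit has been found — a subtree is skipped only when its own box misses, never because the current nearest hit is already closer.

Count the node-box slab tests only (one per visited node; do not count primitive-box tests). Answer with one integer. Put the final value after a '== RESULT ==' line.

Walk:
N0 x:[-1,12] y:[-1/2,20] z:[-11,21/2] -> hit [-1/2,21/2], descend [1, 10, 11, 13]
  N1 x:[-1,12] y:[27/2,20] z:[-11,-2] -> miss, prune
  N10 x:[13/3,32/3] y:[9,19] z:[3/2,19/2] -> hit [9,19/2], descend [6, 9, 16]
    N6 x:[13/3,16/3] y:[16,33/2] z:[17/2,19/2] -> miss, prune
    N9 x:[13/3,22/3] y:[9,27/2] z:[9/2,9] -> miss, prune
    N16 x:[13/3,32/3] y:[29/2,19] z:[3/2,9/2] -> miss, prune
  N11 x:[4/3,35/3] y:[-1/2,10] z:[-9,3] -> hit [4/3,3], descend [3, 12, 15]
    N3 x:[17/3,6] y:[-1/2,3/2] z:[-15/2,-6] -> miss, prune
    N12 x:[9,35/3] y:[8,10] z:[-9,-5] -> miss, prune
    N15 x:[4/3,4] y:[7,10] z:[1,3] -> miss, prune
  N13 x:[3,32/3] y:[3/2,19/2] z:[3,21/2] -> hit [3,19/2], descend [2, 4, 7]
    N2 x:[3,5] y:[4,19/2] z:[3,17/2] -> hit [4,5] leaf, test {P2(miss), P8(miss)}
    N4 x:[23/3,32/3] y:[3/2,4] z:[6,21/2] -> miss, prune
    N7 x:[5,6] y:[5,13/2] z:[13/2,17/2] -> miss, prune

Summary -> nodes [0, 1, 10, 6, 9, 16, 11, 3, 12, 15, 13, 2, 4, 7]; box-tests=14; leaf-entries=1; first=miss

== RESULT ==
14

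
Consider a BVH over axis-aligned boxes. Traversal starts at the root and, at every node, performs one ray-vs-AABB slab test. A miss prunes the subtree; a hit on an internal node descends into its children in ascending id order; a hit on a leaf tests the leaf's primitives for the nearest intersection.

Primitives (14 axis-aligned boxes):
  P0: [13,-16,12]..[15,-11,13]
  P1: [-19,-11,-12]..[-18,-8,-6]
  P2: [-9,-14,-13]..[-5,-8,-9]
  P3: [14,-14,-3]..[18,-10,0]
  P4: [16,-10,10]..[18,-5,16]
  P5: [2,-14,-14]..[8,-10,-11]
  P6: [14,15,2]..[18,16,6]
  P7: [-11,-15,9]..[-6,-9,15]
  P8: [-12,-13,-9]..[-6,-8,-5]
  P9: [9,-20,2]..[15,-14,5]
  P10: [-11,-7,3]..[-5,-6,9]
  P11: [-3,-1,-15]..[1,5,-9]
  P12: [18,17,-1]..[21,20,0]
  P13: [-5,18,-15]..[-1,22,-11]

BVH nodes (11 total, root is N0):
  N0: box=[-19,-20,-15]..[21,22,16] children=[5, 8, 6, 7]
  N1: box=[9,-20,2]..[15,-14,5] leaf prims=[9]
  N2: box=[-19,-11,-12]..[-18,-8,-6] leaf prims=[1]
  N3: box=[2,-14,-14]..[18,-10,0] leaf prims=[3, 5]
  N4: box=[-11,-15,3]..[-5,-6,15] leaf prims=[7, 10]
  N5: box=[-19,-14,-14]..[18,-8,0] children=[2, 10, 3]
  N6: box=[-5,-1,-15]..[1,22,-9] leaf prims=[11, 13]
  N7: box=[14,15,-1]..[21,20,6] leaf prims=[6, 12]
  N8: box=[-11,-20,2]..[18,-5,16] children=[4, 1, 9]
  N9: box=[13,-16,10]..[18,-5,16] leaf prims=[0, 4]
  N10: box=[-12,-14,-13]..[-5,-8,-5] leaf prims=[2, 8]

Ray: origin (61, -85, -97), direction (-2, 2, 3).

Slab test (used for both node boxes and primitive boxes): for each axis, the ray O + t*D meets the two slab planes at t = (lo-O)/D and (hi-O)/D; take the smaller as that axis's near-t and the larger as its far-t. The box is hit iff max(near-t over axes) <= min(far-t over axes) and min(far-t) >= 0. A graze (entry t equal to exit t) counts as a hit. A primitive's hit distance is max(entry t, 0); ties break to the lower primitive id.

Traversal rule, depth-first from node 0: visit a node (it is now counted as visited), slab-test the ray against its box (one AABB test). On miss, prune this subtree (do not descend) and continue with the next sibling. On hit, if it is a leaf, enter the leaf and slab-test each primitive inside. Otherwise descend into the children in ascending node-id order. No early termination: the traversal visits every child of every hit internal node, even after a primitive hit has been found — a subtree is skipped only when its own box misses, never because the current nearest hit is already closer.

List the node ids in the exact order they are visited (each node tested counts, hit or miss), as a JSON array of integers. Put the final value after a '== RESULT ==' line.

Walk:
N0 x:[20,40] y:[65/2,107/2] z:[82/3,113/3] -> hit [65/2,113/3], descend [5, 6, 7, 8]
  N5 x:[43/2,40] y:[71/2,77/2] z:[83/3,97/3] -> miss, prune
  N6 x:[30,33] y:[42,107/2] z:[82/3,88/3] -> miss, prune
  N7 x:[20,47/2] y:[50,105/2] z:[32,103/3] -> miss, prune
  N8 x:[43/2,36] y:[65/2,40] z:[33,113/3] -> hit [33,36], descend [1, 4, 9]
    N1 x:[23,26] y:[65/2,71/2] z:[33,34] -> miss, prune
    N4 x:[33,36] y:[35,79/2] z:[100/3,112/3] -> hit [35,36] leaf, test {P7@t=106/3, P10(miss)}
    N9 x:[43/2,24] y:[69/2,40] z:[107/3,113/3] -> miss, prune

Summary -> nodes [0, 5, 6, 7, 8, 1, 4, 9]; box-tests=8; leaf-entries=1; first=P7

== RESULT ==
[0, 5, 6, 7, 8, 1, 4, 9]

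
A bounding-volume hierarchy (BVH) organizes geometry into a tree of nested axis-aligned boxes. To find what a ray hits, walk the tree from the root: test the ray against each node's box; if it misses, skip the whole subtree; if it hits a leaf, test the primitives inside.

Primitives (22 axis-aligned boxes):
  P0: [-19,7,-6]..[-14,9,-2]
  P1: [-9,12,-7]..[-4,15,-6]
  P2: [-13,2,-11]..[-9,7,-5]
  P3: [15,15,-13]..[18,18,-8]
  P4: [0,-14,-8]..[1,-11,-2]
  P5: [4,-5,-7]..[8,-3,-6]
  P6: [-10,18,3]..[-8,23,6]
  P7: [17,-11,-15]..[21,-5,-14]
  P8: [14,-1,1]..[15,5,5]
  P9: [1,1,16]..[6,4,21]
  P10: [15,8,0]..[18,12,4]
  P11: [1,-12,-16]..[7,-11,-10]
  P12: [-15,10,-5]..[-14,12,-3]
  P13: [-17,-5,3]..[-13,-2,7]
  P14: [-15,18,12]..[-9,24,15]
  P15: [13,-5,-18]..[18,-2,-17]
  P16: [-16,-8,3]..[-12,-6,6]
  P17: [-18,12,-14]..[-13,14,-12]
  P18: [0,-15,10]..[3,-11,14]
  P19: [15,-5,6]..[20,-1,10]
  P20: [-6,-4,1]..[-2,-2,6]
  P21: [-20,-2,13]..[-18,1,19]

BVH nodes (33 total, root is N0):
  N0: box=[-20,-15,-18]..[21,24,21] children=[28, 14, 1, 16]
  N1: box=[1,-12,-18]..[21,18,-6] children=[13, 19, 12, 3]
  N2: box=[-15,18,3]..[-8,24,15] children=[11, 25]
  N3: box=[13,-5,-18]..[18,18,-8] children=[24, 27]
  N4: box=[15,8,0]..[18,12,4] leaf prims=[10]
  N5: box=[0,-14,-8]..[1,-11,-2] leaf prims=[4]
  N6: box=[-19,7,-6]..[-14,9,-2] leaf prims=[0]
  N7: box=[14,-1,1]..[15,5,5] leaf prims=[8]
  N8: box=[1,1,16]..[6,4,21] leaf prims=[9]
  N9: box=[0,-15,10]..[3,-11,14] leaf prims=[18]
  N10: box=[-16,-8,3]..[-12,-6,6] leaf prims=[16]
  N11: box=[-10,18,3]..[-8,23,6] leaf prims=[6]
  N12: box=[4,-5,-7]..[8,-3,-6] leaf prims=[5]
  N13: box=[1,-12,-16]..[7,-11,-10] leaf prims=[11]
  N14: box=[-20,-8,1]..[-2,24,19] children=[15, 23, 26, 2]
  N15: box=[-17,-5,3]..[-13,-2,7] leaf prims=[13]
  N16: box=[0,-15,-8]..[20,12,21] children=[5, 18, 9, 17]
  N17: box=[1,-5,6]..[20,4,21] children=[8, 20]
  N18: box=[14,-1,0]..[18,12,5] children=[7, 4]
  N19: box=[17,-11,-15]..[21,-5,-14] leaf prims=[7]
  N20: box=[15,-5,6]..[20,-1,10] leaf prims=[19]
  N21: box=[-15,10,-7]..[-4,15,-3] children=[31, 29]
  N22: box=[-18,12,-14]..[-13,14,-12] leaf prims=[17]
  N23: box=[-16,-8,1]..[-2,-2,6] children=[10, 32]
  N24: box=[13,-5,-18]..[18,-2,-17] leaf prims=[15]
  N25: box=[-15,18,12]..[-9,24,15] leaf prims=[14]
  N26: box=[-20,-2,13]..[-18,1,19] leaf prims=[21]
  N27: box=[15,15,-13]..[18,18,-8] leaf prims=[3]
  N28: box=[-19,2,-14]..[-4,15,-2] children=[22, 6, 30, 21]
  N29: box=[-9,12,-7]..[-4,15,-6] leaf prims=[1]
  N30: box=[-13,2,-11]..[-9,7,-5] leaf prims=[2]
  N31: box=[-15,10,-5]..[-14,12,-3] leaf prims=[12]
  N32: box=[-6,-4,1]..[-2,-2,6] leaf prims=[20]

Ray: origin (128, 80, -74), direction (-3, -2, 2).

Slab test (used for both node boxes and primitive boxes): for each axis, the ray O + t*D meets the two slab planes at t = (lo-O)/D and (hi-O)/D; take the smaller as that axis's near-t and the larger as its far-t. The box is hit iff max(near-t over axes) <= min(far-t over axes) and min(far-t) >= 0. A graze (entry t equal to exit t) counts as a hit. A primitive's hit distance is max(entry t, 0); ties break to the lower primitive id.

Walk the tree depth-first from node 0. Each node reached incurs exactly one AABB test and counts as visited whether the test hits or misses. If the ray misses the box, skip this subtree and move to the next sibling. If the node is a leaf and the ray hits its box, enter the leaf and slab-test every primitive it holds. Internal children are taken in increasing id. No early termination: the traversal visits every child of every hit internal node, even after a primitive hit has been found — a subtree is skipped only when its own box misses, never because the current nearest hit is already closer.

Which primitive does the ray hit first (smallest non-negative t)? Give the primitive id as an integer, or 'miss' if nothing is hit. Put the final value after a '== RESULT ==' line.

Trace the traversal:
N0 x:[107/3,148/3] y:[28,95/2] z:[28,95/2] -> hit [107/3,95/2], descend [1, 14, 16, 28]
  N1 x:[107/3,127/3] y:[31,46] z:[28,34] -> miss, prune
  N14 x:[130/3,148/3] y:[28,44] z:[75/2,93/2] -> hit [130/3,44], descend [2, 15, 23, 26]
    N2 x:[136/3,143/3] y:[28,31] z:[77/2,89/2] -> miss, prune
    N15 x:[47,145/3] y:[41,85/2] z:[77/2,81/2] -> miss, prune
    N23 x:[130/3,48] y:[41,44] z:[75/2,40] -> miss, prune
    N26 x:[146/3,148/3] y:[79/2,41] z:[87/2,93/2] -> miss, prune
  N16 x:[36,128/3] y:[34,95/2] z:[33,95/2] -> hit [36,128/3], descend [5, 9, 17, 18]
    N5 x:[127/3,128/3] y:[91/2,47] z:[33,36] -> miss, prune
    N9 x:[125/3,128/3] y:[91/2,95/2] z:[42,44] -> miss, prune
    N17 x:[36,127/3] y:[38,85/2] z:[40,95/2] -> hit [40,127/3], descend [8, 20]
      N8 x:[122/3,127/3] y:[38,79/2] z:[45,95/2] -> miss, prune
      N20 x:[36,113/3] y:[81/2,85/2] z:[40,42] -> miss, prune
    N18 x:[110/3,38] y:[34,81/2] z:[37,79/2] -> hit [37,38], descend [4, 7]
      N4 x:[110/3,113/3] y:[34,36] z:[37,39] -> miss, prune
      N7 x:[113/3,38] y:[75/2,81/2] z:[75/2,79/2] -> hit [113/3,38] leaf, test {P8@t=113/3}
  N28 x:[44,49] y:[65/2,39] z:[30,36] -> miss, prune

17 AABB tests over nodes [0, 1, 14, 2, 15, 23, 26, 16, 5, 9, 17, 8, 20, 18, 4, 7, 28]; 1 leaf entered; closest P8.

== RESULT ==
8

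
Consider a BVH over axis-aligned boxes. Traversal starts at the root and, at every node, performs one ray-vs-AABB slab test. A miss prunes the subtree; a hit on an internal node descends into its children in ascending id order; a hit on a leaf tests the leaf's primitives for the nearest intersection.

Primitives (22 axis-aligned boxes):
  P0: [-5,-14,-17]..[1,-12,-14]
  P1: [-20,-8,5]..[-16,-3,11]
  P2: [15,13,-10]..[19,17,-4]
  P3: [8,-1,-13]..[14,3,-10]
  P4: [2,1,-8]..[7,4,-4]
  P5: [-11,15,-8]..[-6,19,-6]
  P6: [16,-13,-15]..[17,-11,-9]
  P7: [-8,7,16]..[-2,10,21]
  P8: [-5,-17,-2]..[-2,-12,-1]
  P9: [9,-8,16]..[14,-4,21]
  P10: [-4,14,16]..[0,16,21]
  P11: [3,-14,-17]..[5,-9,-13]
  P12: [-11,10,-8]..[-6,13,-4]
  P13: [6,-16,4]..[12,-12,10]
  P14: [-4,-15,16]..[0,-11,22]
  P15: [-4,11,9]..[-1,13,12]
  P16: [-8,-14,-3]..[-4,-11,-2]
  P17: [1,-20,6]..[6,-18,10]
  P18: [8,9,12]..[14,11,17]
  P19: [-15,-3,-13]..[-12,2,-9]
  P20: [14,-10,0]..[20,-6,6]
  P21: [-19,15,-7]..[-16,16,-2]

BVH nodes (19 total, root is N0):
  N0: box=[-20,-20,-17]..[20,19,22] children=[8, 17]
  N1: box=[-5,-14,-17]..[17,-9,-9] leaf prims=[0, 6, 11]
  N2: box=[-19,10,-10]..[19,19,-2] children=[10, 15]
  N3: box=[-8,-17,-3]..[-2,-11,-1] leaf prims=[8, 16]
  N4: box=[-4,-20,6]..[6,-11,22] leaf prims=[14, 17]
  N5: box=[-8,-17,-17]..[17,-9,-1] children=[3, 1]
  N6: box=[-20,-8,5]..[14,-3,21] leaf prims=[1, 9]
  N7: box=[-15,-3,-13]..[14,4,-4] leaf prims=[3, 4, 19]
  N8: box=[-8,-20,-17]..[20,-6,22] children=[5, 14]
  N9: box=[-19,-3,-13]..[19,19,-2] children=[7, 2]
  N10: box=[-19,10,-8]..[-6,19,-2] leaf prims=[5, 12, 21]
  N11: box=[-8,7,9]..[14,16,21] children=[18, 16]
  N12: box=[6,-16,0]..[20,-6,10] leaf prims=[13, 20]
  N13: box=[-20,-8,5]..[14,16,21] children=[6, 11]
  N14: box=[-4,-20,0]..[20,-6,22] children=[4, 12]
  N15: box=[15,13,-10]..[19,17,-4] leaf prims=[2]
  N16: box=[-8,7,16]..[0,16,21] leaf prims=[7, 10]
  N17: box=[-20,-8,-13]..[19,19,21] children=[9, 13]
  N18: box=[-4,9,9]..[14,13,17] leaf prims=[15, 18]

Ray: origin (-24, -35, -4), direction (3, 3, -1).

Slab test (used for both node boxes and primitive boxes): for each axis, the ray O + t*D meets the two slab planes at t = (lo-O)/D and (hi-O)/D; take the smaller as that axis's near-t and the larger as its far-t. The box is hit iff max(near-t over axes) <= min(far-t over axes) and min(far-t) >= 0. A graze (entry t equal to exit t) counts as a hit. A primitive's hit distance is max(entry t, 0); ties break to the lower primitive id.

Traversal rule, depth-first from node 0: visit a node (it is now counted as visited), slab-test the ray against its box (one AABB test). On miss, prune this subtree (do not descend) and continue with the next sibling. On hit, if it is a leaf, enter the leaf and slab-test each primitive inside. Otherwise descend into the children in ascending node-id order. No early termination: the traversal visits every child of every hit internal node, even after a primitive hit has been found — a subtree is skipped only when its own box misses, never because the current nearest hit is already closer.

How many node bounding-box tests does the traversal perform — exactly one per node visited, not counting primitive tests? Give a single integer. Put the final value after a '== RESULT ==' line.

Trace the traversal:
N0 x:[4/3,44/3] y:[5,18] z:[-26,13] -> hit [5,13], descend [8, 17]
  N8 x:[16/3,44/3] y:[5,29/3] z:[-26,13] -> hit [16/3,29/3], descend [5, 14]
    N5 x:[16/3,41/3] y:[6,26/3] z:[-3,13] -> hit [6,26/3], descend [1, 3]
      N1 x:[19/3,41/3] y:[7,26/3] z:[5,13] -> hit [7,26/3] leaf, test {P0(miss), P6(miss), P11(miss)}
      N3 x:[16/3,22/3] y:[6,8] z:[-3,-1] -> miss, prune
    N14 x:[20/3,44/3] y:[5,29/3] z:[-26,-4] -> miss, prune
  N17 x:[4/3,43/3] y:[9,18] z:[-25,9] -> hit [9,9], descend [9, 13]
    N9 x:[5/3,43/3] y:[32/3,18] z:[-2,9] -> miss, prune
    N13 x:[4/3,38/3] y:[9,17] z:[-25,-9] -> miss, prune

9 AABB tests over nodes [0, 8, 5, 1, 3, 14, 17, 9, 13]; 1 leaf entered; closest miss.

== RESULT ==
9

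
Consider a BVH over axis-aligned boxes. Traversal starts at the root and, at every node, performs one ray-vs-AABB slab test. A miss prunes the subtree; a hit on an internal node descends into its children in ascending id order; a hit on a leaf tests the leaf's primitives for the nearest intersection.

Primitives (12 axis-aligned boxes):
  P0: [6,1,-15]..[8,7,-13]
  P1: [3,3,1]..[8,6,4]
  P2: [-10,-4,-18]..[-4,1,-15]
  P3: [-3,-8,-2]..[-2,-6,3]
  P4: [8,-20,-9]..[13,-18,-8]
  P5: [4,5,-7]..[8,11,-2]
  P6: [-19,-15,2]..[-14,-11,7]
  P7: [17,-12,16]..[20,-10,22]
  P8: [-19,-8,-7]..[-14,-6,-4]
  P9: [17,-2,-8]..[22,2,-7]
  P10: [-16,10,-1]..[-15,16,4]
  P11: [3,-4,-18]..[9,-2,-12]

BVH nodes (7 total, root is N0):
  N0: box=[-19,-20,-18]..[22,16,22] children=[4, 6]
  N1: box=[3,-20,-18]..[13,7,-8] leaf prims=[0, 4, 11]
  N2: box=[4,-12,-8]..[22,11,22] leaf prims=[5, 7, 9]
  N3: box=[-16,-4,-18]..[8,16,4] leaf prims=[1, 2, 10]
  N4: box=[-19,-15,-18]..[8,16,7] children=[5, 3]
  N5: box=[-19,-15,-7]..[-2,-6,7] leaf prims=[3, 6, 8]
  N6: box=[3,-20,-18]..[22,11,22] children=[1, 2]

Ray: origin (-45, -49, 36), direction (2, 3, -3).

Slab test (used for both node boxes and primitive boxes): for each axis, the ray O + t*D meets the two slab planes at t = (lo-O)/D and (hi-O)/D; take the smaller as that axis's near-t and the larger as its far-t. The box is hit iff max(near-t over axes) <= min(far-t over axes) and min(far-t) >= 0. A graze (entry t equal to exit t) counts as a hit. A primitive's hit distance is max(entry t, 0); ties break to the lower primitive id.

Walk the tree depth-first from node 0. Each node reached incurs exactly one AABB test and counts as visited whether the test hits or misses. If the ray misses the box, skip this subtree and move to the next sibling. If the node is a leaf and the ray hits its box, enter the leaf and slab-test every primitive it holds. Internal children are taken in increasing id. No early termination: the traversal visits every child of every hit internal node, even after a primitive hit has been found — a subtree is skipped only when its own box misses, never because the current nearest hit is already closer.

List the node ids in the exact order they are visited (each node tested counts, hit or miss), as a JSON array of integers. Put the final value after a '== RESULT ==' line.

Walk:
N0 x:[13,67/2] y:[29/3,65/3] z:[14/3,18] -> hit [13,18], descend [4, 6]
  N4 x:[13,53/2] y:[34/3,65/3] z:[29/3,18] -> hit [13,18], descend [3, 5]
    N3 x:[29/2,53/2] y:[15,65/3] z:[32/3,18] -> hit [15,18] leaf, test {P1(miss), P2(miss), P10(miss)}
    N5 x:[13,43/2] y:[34/3,43/3] z:[29/3,43/3] -> hit [13,43/3] leaf, test {P3(miss), P6(miss), P8@t=41/3}
  N6 x:[24,67/2] y:[29/3,20] z:[14/3,18] -> miss, prune

Visited [0, 4, 3, 5, 6]. Tests: 5 box, 2 leaf. Nearest: P8.

== RESULT ==
[0, 4, 3, 5, 6]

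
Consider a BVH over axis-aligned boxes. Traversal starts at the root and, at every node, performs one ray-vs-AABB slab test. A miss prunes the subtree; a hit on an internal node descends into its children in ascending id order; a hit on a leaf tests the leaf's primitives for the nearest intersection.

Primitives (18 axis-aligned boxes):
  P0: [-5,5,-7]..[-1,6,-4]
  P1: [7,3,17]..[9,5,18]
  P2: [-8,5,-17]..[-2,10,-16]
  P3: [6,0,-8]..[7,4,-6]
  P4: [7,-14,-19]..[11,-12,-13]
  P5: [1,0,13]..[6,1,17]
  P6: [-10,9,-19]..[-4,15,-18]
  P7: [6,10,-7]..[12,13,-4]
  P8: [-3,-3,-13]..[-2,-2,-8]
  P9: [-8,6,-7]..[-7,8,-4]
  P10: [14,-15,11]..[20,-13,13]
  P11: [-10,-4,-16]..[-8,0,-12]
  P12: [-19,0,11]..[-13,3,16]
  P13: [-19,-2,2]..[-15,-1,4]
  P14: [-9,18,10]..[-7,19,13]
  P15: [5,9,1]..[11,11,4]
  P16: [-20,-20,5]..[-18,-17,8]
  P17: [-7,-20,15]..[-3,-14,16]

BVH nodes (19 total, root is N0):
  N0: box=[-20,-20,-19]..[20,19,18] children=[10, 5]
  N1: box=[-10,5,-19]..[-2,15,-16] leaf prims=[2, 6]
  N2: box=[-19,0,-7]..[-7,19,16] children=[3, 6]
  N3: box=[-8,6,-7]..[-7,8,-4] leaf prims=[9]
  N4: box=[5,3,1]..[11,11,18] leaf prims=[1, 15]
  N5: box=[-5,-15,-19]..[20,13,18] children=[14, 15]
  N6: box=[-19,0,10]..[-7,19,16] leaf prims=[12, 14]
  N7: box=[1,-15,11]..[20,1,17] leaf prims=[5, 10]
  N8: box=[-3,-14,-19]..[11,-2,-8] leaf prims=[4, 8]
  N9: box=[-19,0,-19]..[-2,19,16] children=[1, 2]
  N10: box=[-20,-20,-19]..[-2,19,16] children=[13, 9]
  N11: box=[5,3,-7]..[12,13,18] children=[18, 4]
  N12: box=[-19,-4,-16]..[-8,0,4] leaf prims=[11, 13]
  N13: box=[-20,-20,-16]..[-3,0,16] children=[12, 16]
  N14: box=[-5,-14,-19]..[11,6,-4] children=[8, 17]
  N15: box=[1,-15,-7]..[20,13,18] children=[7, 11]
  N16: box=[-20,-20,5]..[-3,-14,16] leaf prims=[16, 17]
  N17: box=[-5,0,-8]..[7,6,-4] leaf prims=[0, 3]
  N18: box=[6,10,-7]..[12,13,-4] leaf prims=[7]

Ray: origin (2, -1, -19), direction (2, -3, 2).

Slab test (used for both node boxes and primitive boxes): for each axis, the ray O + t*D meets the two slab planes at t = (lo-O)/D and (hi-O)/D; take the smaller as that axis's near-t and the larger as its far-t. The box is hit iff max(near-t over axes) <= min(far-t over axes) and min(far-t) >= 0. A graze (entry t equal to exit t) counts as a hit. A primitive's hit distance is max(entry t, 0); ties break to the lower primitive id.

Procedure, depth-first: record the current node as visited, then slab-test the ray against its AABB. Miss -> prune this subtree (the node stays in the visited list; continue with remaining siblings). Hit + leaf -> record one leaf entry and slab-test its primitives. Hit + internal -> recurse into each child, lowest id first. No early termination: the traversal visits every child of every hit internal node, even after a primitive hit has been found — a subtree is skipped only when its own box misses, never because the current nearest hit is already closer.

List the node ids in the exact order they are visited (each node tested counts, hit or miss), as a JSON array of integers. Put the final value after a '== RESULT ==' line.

Trace the traversal:
N0 x:[-11,9] y:[-20/3,19/3] z:[0,37/2] -> hit [0,19/3], descend [5, 10]
  N5 x:[-7/2,9] y:[-14/3,14/3] z:[0,37/2] -> hit [0,14/3], descend [14, 15]
    N14 x:[-7/2,9/2] y:[-7/3,13/3] z:[0,15/2] -> hit [0,13/3], descend [8, 17]
      N8 x:[-5/2,9/2] y:[1/3,13/3] z:[0,11/2] -> hit [1/3,13/3] leaf, test {P4(miss), P8(miss)}
      N17 x:[-7/2,5/2] y:[-7/3,-1/3] z:[11/2,15/2] -> miss, prune
    N15 x:[-1/2,9] y:[-14/3,14/3] z:[6,37/2] -> miss, prune
  N10 x:[-11,-2] y:[-20/3,19/3] z:[0,35/2] -> miss, prune

order=[0, 5, 14, 8, 17, 15, 10]  |boxes|=7  |leaves|=1  hit=miss

== RESULT ==
[0, 5, 14, 8, 17, 15, 10]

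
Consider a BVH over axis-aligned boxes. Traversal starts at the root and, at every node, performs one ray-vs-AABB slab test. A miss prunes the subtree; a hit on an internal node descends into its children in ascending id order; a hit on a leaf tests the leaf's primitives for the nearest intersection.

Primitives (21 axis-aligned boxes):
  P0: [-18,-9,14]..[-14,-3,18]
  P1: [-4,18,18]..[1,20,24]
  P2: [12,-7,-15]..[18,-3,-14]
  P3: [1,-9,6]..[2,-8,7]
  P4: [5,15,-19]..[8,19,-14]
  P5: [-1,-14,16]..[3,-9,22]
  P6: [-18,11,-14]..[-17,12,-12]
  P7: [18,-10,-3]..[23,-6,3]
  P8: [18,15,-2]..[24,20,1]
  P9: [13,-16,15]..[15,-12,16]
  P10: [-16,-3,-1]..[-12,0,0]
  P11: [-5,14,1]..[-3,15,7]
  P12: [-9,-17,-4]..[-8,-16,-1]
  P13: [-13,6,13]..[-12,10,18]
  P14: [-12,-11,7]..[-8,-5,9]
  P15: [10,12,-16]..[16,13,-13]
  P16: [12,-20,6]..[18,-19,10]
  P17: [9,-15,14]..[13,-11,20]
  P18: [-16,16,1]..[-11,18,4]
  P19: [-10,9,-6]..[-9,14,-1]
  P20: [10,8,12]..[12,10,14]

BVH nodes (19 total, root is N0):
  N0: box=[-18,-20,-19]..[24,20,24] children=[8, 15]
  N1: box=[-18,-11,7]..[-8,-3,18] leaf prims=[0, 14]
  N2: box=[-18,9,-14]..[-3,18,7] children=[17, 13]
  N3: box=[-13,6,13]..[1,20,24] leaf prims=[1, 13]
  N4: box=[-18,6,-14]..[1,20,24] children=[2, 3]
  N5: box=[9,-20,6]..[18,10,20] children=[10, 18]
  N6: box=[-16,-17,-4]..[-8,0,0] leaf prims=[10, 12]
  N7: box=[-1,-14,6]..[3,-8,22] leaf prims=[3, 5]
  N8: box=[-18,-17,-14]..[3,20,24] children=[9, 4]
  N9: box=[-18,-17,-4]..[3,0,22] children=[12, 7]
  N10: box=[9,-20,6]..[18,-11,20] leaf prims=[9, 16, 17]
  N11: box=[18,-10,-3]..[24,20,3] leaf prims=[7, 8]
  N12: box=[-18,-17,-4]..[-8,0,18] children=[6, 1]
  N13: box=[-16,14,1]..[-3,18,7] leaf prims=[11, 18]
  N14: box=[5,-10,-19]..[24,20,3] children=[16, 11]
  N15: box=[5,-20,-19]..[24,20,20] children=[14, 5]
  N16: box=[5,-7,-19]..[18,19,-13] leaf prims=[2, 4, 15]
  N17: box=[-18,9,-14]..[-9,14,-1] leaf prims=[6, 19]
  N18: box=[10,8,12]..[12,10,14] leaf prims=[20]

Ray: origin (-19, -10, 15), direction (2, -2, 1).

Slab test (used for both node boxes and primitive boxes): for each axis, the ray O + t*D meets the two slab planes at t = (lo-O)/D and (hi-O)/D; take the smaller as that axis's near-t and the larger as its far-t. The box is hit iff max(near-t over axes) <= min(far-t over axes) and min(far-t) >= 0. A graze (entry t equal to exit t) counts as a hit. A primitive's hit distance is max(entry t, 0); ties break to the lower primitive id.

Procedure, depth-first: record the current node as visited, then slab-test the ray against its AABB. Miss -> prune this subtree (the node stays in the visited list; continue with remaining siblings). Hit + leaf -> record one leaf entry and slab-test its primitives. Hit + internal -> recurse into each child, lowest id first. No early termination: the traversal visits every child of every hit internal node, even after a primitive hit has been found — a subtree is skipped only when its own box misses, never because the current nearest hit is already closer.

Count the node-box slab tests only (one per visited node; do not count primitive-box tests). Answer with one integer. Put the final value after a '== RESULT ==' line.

Traverse from the root:
N0 x:[1/2,43/2] y:[-15,5] z:[-34,9] -> hit [1/2,5], descend [8, 15]
  N8 x:[1/2,11] y:[-15,7/2] z:[-29,9] -> hit [1/2,7/2], descend [4, 9]
    N4 x:[1/2,10] y:[-15,-8] z:[-29,9] -> miss, prune
    N9 x:[1/2,11] y:[-5,7/2] z:[-19,7] -> hit [1/2,7/2], descend [7, 12]
      N7 x:[9,11] y:[-1,2] z:[-9,7] -> miss, prune
      N12 x:[1/2,11/2] y:[-5,7/2] z:[-19,3] -> hit [1/2,3], descend [1, 6]
        N1 x:[1/2,11/2] y:[-7/2,1/2] z:[-8,3] -> hit [1/2,1/2] leaf, test {P0(miss), P14(miss)}
        N6 x:[3/2,11/2] y:[-5,7/2] z:[-19,-15] -> miss, prune
  N15 x:[12,43/2] y:[-15,5] z:[-34,5] -> miss, prune

Visited [0, 8, 4, 9, 7, 12, 1, 6, 15]. Tests: 9 box, 1 leaf. Nearest: miss.

== RESULT ==
9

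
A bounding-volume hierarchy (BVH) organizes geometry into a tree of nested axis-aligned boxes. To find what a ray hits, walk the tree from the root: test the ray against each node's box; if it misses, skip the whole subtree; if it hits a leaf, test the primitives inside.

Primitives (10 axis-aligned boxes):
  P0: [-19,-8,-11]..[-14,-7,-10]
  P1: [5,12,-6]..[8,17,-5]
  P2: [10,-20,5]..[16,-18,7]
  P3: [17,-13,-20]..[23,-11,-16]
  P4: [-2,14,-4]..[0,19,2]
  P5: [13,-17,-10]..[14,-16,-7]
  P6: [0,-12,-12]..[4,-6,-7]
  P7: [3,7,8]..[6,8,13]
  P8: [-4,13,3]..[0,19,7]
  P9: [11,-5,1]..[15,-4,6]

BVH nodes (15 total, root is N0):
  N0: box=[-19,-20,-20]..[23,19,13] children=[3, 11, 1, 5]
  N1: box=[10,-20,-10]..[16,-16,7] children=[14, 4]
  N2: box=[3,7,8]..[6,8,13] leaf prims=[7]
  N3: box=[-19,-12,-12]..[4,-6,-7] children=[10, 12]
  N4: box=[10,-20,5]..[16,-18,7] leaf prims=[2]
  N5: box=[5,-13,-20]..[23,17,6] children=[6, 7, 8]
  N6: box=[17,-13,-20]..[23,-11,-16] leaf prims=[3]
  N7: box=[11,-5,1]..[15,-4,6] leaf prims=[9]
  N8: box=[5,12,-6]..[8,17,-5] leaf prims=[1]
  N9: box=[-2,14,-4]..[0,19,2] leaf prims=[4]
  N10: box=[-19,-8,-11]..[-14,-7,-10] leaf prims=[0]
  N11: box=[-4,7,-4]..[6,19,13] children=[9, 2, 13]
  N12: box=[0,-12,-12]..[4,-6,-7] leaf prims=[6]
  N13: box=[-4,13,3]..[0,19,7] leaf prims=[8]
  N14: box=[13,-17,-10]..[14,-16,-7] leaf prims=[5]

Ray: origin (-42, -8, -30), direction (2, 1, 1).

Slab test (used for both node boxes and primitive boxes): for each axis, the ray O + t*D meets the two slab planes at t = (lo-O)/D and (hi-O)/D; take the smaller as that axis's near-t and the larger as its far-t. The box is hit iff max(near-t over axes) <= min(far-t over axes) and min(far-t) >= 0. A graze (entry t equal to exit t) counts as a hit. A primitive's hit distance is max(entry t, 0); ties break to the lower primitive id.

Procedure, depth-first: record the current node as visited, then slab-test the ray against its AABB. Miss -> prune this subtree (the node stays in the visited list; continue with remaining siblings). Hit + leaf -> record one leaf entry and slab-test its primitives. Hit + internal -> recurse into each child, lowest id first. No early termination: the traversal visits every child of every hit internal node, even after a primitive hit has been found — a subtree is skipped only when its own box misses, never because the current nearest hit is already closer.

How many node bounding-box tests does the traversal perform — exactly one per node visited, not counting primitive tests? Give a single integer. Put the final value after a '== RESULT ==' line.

Walk:
N0 x:[23/2,65/2] y:[-12,27] z:[10,43] -> hit [23/2,27], descend [1, 3, 5, 11]
  N1 x:[26,29] y:[-12,-8] z:[20,37] -> miss, prune
  N3 x:[23/2,23] y:[-4,2] z:[18,23] -> miss, prune
  N5 x:[47/2,65/2] y:[-5,25] z:[10,36] -> hit [47/2,25], descend [6, 7, 8]
    N6 x:[59/2,65/2] y:[-5,-3] z:[10,14] -> miss, prune
    N7 x:[53/2,57/2] y:[3,4] z:[31,36] -> miss, prune
    N8 x:[47/2,25] y:[20,25] z:[24,25] -> hit [24,25] leaf, test {P1@t=24}
  N11 x:[19,24] y:[15,27] z:[26,43] -> miss, prune

Summary -> nodes [0, 1, 3, 5, 6, 7, 8, 11]; box-tests=8; leaf-entries=1; first=P1

== RESULT ==
8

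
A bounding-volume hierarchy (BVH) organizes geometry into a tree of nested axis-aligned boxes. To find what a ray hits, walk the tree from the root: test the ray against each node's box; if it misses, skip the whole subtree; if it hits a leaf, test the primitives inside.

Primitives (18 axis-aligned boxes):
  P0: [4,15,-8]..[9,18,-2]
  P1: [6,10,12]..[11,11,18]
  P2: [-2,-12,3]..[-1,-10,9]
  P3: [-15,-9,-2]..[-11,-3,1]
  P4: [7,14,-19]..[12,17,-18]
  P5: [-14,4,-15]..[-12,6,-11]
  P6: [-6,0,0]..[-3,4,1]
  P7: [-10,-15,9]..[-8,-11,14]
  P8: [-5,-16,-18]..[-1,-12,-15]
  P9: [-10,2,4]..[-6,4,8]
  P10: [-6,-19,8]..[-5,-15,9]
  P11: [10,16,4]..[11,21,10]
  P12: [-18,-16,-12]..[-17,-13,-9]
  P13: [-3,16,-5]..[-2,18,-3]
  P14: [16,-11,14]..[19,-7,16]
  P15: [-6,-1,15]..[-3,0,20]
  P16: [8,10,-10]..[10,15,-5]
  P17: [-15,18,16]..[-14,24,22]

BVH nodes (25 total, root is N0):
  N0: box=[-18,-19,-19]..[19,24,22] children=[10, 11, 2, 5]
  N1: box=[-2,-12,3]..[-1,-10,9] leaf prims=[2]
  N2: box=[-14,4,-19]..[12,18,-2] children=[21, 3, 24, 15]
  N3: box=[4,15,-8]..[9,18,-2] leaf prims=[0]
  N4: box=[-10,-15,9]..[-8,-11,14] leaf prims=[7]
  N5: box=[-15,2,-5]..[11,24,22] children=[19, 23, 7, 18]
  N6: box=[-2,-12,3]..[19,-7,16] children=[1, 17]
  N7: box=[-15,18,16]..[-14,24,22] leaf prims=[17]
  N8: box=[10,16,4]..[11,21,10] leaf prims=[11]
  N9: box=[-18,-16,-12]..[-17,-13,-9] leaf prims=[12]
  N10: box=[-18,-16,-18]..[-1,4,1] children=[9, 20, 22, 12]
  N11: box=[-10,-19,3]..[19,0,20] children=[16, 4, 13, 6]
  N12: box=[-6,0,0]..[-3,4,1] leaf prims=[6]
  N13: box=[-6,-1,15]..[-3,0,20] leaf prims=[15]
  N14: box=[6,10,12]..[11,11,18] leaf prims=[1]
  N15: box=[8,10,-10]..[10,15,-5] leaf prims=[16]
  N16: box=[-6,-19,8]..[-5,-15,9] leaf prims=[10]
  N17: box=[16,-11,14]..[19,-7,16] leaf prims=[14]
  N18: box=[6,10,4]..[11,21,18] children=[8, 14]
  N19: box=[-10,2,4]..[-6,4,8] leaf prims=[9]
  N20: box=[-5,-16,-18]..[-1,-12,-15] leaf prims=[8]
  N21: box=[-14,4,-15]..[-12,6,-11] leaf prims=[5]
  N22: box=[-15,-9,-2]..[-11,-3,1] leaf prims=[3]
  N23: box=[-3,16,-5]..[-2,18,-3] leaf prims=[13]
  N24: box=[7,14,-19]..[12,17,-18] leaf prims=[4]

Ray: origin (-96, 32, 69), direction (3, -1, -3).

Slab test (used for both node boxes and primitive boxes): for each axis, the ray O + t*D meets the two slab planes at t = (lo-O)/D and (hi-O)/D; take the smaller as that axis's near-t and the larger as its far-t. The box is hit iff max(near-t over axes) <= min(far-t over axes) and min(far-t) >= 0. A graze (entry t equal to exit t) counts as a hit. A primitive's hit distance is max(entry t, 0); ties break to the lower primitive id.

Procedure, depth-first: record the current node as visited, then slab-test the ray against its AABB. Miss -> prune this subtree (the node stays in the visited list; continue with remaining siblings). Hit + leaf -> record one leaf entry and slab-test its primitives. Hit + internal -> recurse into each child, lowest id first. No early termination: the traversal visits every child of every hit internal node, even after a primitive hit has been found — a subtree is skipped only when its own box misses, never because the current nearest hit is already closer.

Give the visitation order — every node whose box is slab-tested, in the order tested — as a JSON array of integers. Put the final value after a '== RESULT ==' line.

Traverse from the root:
N0 x:[26,115/3] y:[8,51] z:[47/3,88/3] -> hit [26,88/3], descend [2, 5, 10, 11]
  N2 x:[82/3,36] y:[14,28] z:[71/3,88/3] -> hit [82/3,28], descend [3, 15, 21, 24]
    N3 x:[100/3,35] y:[14,17] z:[71/3,77/3] -> miss, prune
    N15 x:[104/3,106/3] y:[17,22] z:[74/3,79/3] -> miss, prune
    N21 x:[82/3,28] y:[26,28] z:[80/3,28] -> hit [82/3,28] leaf, test {P5@t=82/3}
    N24 x:[103/3,36] y:[15,18] z:[29,88/3] -> miss, prune
  N5 x:[27,107/3] y:[8,30] z:[47/3,74/3] -> miss, prune
  N10 x:[26,95/3] y:[28,48] z:[68/3,29] -> hit [28,29], descend [9, 12, 20, 22]
    N9 x:[26,79/3] y:[45,48] z:[26,27] -> miss, prune
    N12 x:[30,31] y:[28,32] z:[68/3,23] -> miss, prune
    N20 x:[91/3,95/3] y:[44,48] z:[28,29] -> miss, prune
    N22 x:[27,85/3] y:[35,41] z:[68/3,71/3] -> miss, prune
  N11 x:[86/3,115/3] y:[32,51] z:[49/3,22] -> miss, prune

Visited [0, 2, 3, 15, 21, 24, 5, 10, 9, 12, 20, 22, 11]. Tests: 13 box, 1 leaf. Nearest: P5.

== RESULT ==
[0, 2, 3, 15, 21, 24, 5, 10, 9, 12, 20, 22, 11]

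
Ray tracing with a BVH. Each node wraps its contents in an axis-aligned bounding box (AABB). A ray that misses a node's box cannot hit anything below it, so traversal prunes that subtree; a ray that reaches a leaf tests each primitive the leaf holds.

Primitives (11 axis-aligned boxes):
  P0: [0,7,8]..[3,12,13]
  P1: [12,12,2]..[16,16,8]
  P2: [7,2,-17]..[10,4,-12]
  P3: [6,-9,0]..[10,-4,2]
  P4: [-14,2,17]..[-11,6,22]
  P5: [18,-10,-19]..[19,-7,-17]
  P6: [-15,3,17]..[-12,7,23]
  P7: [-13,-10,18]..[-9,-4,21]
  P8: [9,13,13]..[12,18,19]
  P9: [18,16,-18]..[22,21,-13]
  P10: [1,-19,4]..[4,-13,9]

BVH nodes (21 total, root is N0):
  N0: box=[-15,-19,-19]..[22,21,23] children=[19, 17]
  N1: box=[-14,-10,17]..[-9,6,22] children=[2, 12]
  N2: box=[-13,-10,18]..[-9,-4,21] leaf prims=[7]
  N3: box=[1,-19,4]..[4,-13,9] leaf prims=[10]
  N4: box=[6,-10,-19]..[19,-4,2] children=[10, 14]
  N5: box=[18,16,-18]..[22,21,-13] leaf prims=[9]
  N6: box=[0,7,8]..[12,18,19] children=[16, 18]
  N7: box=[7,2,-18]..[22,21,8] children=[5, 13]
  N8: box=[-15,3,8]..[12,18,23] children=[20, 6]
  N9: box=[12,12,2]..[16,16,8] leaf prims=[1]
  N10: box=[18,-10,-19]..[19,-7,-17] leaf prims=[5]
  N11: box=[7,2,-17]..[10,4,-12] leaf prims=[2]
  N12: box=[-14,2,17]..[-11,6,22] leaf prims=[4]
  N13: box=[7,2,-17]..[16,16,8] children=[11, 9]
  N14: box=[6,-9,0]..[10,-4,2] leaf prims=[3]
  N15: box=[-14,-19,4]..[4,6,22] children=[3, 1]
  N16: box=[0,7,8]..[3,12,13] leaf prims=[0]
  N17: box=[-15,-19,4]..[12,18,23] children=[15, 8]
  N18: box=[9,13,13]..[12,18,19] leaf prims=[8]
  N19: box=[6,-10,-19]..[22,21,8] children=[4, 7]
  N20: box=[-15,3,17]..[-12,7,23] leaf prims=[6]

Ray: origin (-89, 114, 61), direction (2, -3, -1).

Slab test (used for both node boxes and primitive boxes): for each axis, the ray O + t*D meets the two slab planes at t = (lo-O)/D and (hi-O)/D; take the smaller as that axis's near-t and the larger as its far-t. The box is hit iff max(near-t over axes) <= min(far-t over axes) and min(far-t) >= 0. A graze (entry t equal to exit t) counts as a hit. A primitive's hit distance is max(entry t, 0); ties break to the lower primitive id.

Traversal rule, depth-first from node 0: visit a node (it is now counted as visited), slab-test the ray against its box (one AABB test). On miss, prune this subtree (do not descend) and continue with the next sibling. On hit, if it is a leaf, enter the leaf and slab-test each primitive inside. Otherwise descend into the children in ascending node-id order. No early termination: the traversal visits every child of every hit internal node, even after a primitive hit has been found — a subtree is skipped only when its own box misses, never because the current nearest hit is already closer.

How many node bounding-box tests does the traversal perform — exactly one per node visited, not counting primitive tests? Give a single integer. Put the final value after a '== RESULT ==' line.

Trace the traversal:
N0 x:[37,111/2] y:[31,133/3] z:[38,80] -> hit [38,133/3], descend [17, 19]
  N17 x:[37,101/2] y:[32,133/3] z:[38,57] -> hit [38,133/3], descend [8, 15]
    N8 x:[37,101/2] y:[32,37] z:[38,53] -> miss, prune
    N15 x:[75/2,93/2] y:[36,133/3] z:[39,57] -> hit [39,133/3], descend [1, 3]
      N1 x:[75/2,40] y:[36,124/3] z:[39,44] -> hit [39,40], descend [2, 12]
        N2 x:[38,40] y:[118/3,124/3] z:[40,43] -> hit [40,40] leaf, test {P7@t=40}
        N12 x:[75/2,39] y:[36,112/3] z:[39,44] -> miss, prune
      N3 x:[45,93/2] y:[127/3,133/3] z:[52,57] -> miss, prune
  N19 x:[95/2,111/2] y:[31,124/3] z:[53,80] -> miss, prune

Summary -> nodes [0, 17, 8, 15, 1, 2, 12, 3, 19]; box-tests=9; leaf-entries=1; first=P7

== RESULT ==
9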